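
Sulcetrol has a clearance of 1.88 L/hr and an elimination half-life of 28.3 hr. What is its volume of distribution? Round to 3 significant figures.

k = ln 2 / t½ = ln 2 / 28.3 = 0.02449 hr⁻¹
V = CL / k = 1.88 / 0.02449 ≈ 76.8 L

76.8 L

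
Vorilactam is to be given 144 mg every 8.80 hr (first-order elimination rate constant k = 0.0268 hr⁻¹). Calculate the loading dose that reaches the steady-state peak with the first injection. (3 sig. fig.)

Accumulation ratio R = 1 / (1 − e^(−kτ)) = 1 / (1 − e^(−0.02680×8.80)) = 1 / (1 − 0.7899) = 4.760
Loading dose = maintenance dose × R = 144 × 4.760 ≈ 685 mg

685 mg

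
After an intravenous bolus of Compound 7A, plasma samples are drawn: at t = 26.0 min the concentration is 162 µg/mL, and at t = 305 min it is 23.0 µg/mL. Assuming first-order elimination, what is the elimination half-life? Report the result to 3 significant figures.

99.1 minutes

k = ln(C₁/C₂) / (t₂ − t₁) = ln(162/23.0) / (305 − 26.0)
  = 1.952 / 279.0 = 0.006997 min⁻¹
t½ = ln 2 / k = ln 2 / 0.006997 ≈ 99.1 minutes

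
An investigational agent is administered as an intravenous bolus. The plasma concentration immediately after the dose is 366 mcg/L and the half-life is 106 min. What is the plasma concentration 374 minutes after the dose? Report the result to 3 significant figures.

k = ln 2 / 106 = 0.006539 min⁻¹
374 min is 3.528 half-lives, so C = 366 × (1/2)^3.528 = 366 × 0.08667 ≈ 31.7 mcg/L

31.7 mcg/L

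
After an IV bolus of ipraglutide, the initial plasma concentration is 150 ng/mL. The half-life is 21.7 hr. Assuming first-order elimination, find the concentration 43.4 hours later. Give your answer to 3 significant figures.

37.5 ng/mL

k = ln 2 / 21.7 = 0.03194 hr⁻¹
43.4 hr is 2.000 half-lives, so C = 150 × (1/2)^2.000 = 150 × 0.2500 ≈ 37.5 ng/mL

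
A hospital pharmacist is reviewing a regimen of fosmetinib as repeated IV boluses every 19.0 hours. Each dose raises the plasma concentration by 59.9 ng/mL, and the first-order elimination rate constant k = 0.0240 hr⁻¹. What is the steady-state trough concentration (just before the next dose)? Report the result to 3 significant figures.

Fraction remaining after one interval: e^(−kτ) = e^(−0.02400 × 19.0) = 0.6338
R = 1 / (1 − 0.6338) = 2.731
Css,max = 59.9 × 2.731 = 163.6 ng/mL
Css,min = Css,max × e^(−kτ) = 163.6 × 0.6338 ≈ 104 ng/mL

104 ng/mL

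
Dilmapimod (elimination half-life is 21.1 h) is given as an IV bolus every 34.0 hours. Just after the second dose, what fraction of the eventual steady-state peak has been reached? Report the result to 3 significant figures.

0.893

k = ln 2 / 21.1 = 0.03285 h⁻¹
f_n = 1 − e^(−nkτ) = 1 − e^(−2 × 0.03285 × 34.0) = 1 − e^(−2.234) = 1 − 0.1071 ≈ 0.893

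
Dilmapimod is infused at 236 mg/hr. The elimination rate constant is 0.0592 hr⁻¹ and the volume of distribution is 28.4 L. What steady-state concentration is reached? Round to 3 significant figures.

140 mg/L

CL = k · V = 0.0592 × 28.4 = 1.681 L/hr
Css = rate / CL = 236 / 1.681 ≈ 140 mg/L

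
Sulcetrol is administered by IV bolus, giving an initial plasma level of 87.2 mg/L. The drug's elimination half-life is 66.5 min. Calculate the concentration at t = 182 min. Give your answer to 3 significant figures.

k = ln 2 / 66.5 = 0.01042 min⁻¹
C(t) = C₀ e^(−kt) = 87.2 × e^(−0.01042 × 182) = 87.2 × e^(−1.897) = 87.2 × 0.1500 ≈ 13.1 mg/L

13.1 mg/L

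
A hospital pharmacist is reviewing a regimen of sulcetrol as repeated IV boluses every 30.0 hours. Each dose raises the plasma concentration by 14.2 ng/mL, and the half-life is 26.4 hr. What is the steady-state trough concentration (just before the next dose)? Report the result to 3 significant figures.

k = ln 2 / 26.4 = 0.02626 hr⁻¹
Fraction remaining after one interval: e^(−kτ) = e^(−0.02626 × 30.0) = 0.4549
R = 1 / (1 − 0.4549) = 1.835
Css,max = 14.2 × 1.835 = 26.05 ng/mL
Css,min = Css,max × e^(−kτ) = 26.05 × 0.4549 ≈ 11.9 ng/mL

11.9 ng/mL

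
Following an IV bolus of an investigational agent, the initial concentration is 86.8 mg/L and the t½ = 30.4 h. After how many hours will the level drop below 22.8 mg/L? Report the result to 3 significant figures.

k = ln 2 / 30.4 = 0.02280 h⁻¹
C(t) = C₀ e^(−kt)  ⇒  t = ln(C₀/C) / k
t = ln(86.8/22.8) / 0.02280 = 1.337 / 0.02280 ≈ 58.6 hours

58.6 hours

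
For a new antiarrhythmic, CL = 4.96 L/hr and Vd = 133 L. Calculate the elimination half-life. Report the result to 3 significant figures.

k = CL / V = 4.96 / 133 = 0.03729 hr⁻¹
t½ = ln 2 / k = ln 2 / 0.03729 ≈ 18.6 hours

18.6 hours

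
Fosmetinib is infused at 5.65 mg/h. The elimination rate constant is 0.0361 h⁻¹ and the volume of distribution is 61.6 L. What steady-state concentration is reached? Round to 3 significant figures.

2.54 mg/L

CL = k · V = 0.0361 × 61.6 = 2.224 L/h
Css = rate / CL = 5.65 / 2.224 ≈ 2.54 mg/L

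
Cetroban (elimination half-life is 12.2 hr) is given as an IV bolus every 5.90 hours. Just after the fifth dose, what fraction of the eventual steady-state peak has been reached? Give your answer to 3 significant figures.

k = ln 2 / 12.2 = 0.05682 hr⁻¹
f_n = 1 − e^(−nkτ) = 1 − e^(−5 × 0.05682 × 5.90) = 1 − e^(−1.676) = 1 − 0.1871 ≈ 0.813

0.813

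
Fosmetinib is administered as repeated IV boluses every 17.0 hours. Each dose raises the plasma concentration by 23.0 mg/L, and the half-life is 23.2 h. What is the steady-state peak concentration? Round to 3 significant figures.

k = ln 2 / 23.2 = 0.02988 h⁻¹
Fraction remaining after one interval: e^(−kτ) = e^(−0.02988 × 17.0) = 0.6018
R = 1 / (1 − 0.6018) = 2.511
Css,max = 23.0 × 2.511 ≈ 57.8 mg/L

57.8 mg/L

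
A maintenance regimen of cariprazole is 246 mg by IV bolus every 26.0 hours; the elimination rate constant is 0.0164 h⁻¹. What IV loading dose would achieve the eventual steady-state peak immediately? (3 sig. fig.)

709 mg

Accumulation ratio R = 1 / (1 − e^(−kτ)) = 1 / (1 − e^(−0.01640×26.0)) = 1 / (1 − 0.6529) = 2.881
Loading dose = maintenance dose × R = 246 × 2.881 ≈ 709 mg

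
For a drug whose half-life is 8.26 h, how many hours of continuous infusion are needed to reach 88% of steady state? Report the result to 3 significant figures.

k = ln 2 / 8.26 = 0.08392 h⁻¹
f = 1 − e^(−kt)  ⇒  t = −ln(1 − f) / k
t = −ln(1 − 0.88) / 0.08392 = 2.120 / 0.08392 ≈ 25.3 hours

25.3 hours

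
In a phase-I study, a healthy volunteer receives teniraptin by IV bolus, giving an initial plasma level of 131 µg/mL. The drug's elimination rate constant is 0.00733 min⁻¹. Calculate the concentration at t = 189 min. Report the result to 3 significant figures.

C(t) = C₀ e^(−kt) = 131 × e^(−0.007330 × 189) = 131 × e^(−1.385) = 131 × 0.2502 ≈ 32.8 µg/mL

32.8 µg/mL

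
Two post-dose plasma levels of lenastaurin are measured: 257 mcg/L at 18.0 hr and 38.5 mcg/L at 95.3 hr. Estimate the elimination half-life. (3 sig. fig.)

28.2 hours

k = ln(C₁/C₂) / (t₂ − t₁) = ln(257/38.5) / (95.3 − 18.0)
  = 1.898 / 77.30 = 0.02456 hr⁻¹
t½ = ln 2 / k = ln 2 / 0.02456 ≈ 28.2 hours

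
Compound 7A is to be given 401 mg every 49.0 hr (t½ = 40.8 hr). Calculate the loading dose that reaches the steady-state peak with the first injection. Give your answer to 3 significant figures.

k = ln 2 / 40.8 = 0.01699 hr⁻¹
Accumulation ratio R = 1 / (1 − e^(−kτ)) = 1 / (1 − e^(−0.01699×49.0)) = 1 / (1 − 0.4350) = 1.770
Loading dose = maintenance dose × R = 401 × 1.770 ≈ 710 mg

710 mg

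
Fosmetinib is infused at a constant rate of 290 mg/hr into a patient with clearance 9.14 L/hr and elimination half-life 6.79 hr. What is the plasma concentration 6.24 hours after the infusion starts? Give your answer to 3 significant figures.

Css = rate / CL = 290 / 9.14 = 31.73 µg/mL
k = ln 2 / 6.79 = 0.1021 hr⁻¹
C(t) = Css (1 − e^(−kt)) = 31.73 × (1 − e^(−0.6370)) = 31.73 × 0.4711 ≈ 14.9 µg/mL

14.9 µg/mL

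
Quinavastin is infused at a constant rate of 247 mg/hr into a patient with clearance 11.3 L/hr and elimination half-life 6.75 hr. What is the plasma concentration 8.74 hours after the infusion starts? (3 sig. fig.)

12.9 µg/mL

Css = rate / CL = 247 / 11.3 = 21.86 µg/mL
k = ln 2 / 6.75 = 0.1027 hr⁻¹
C(t) = Css (1 − e^(−kt)) = 21.86 × (1 − e^(−0.8975)) = 21.86 × 0.5924 ≈ 12.9 µg/mL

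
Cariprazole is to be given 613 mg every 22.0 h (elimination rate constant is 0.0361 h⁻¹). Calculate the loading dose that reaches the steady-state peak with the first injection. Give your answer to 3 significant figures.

1120 mg

Accumulation ratio R = 1 / (1 − e^(−kτ)) = 1 / (1 − e^(−0.03610×22.0)) = 1 / (1 − 0.4519) = 1.825
Loading dose = maintenance dose × R = 613 × 1.825 ≈ 1120 mg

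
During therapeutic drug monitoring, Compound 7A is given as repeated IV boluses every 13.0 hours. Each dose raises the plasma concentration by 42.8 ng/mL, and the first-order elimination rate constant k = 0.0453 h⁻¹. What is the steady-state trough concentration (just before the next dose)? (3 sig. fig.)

Fraction remaining after one interval: e^(−kτ) = e^(−0.04530 × 13.0) = 0.5549
R = 1 / (1 − 0.5549) = 2.247
Css,max = 42.8 × 2.247 = 96.17 ng/mL
Css,min = Css,max × e^(−kτ) = 96.17 × 0.5549 ≈ 53.4 ng/mL

53.4 ng/mL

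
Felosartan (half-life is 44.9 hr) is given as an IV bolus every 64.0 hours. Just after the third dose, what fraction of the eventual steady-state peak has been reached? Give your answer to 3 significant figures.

k = ln 2 / 44.9 = 0.01544 hr⁻¹
f_n = 1 − e^(−nkτ) = 1 − e^(−3 × 0.01544 × 64.0) = 1 − e^(−2.964) = 1 − 0.05161 ≈ 0.948

0.948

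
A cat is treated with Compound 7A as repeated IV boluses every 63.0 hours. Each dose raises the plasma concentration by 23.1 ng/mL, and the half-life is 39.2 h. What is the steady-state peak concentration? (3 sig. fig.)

k = ln 2 / 39.2 = 0.01768 h⁻¹
Fraction remaining after one interval: e^(−kτ) = e^(−0.01768 × 63.0) = 0.3282
R = 1 / (1 − 0.3282) = 1.489
Css,max = 23.1 × 1.489 ≈ 34.4 ng/mL

34.4 ng/mL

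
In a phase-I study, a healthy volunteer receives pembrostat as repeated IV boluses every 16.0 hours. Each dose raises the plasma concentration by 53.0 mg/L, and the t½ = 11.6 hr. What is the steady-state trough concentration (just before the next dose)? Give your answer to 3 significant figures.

33.1 mg/L

k = ln 2 / 11.6 = 0.05975 hr⁻¹
Fraction remaining after one interval: e^(−kτ) = e^(−0.05975 × 16.0) = 0.3844
R = 1 / (1 − 0.3844) = 1.624
Css,max = 53.0 × 1.624 = 86.10 mg/L
Css,min = Css,max × e^(−kτ) = 86.10 × 0.3844 ≈ 33.1 mg/L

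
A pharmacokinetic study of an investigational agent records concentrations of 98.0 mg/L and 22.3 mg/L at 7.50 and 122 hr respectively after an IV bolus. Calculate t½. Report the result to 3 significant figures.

k = ln(C₁/C₂) / (t₂ − t₁) = ln(98.0/22.3) / (122 − 7.50)
  = 1.480 / 114.5 = 0.01293 hr⁻¹
t½ = ln 2 / k = ln 2 / 0.01293 ≈ 53.6 hours

53.6 hours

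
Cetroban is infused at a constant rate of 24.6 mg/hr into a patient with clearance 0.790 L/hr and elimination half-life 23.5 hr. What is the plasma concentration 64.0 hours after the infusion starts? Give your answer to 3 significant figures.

Css = rate / CL = 24.6 / 0.790 = 31.14 mg/L
k = ln 2 / 23.5 = 0.02950 hr⁻¹
C(t) = Css (1 − e^(−kt)) = 31.14 × (1 − e^(−1.888)) = 31.14 × 0.8486 ≈ 26.4 mg/L

26.4 mg/L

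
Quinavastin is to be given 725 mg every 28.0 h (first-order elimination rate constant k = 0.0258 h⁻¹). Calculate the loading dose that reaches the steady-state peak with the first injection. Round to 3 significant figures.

Accumulation ratio R = 1 / (1 − e^(−kτ)) = 1 / (1 − e^(−0.02580×28.0)) = 1 / (1 − 0.4856) = 1.944
Loading dose = maintenance dose × R = 725 × 1.944 ≈ 1410 mg

1410 mg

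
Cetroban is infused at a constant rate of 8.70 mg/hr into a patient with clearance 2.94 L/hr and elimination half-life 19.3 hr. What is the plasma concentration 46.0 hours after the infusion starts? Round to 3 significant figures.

Css = rate / CL = 8.70 / 2.94 = 2.959 mg/L
k = ln 2 / 19.3 = 0.03591 hr⁻¹
C(t) = Css (1 − e^(−kt)) = 2.959 × (1 − e^(−1.652)) = 2.959 × 0.8083 ≈ 2.39 mg/L

2.39 mg/L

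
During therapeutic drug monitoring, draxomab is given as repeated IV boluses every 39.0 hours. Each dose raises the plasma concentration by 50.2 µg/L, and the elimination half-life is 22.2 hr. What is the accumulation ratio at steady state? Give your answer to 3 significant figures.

k = ln 2 / 22.2 = 0.03122 hr⁻¹
Fraction remaining after one interval: e^(−kτ) = e^(−0.03122 × 39.0) = 0.2959
R = 1 / (1 − 0.2959) = 1 / 0.7041 ≈ 1.42

1.42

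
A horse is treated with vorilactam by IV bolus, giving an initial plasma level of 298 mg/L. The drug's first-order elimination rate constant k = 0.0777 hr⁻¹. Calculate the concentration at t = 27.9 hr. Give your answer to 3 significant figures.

34.1 mg/L

C(t) = C₀ e^(−kt) = 298 × e^(−0.07770 × 27.9) = 298 × e^(−2.168) = 298 × 0.1144 ≈ 34.1 mg/L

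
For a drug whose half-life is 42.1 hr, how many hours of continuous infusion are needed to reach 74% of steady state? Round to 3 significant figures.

81.8 hours

k = ln 2 / 42.1 = 0.01646 hr⁻¹
f = 1 − e^(−kt)  ⇒  t = −ln(1 − f) / k
t = −ln(1 − 0.74) / 0.01646 = 1.347 / 0.01646 ≈ 81.8 hours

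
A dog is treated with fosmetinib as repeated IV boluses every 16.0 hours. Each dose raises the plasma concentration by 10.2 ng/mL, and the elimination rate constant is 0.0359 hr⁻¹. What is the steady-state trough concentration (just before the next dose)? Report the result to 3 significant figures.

Fraction remaining after one interval: e^(−kτ) = e^(−0.03590 × 16.0) = 0.5630
R = 1 / (1 − 0.5630) = 2.289
Css,max = 10.2 × 2.289 = 23.34 ng/mL
Css,min = Css,max × e^(−kτ) = 23.34 × 0.5630 ≈ 13.1 ng/mL

13.1 ng/mL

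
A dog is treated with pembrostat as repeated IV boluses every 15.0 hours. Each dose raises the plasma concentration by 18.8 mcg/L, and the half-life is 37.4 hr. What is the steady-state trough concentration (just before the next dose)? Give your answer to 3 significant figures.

k = ln 2 / 37.4 = 0.01853 hr⁻¹
Fraction remaining after one interval: e^(−kτ) = e^(−0.01853 × 15.0) = 0.7573
R = 1 / (1 − 0.7573) = 4.120
Css,max = 18.8 × 4.120 = 77.46 mcg/L
Css,min = Css,max × e^(−kτ) = 77.46 × 0.7573 ≈ 58.7 mcg/L

58.7 mcg/L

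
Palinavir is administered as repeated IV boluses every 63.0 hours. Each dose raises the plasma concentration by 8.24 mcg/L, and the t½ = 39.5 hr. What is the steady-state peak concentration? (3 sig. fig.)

k = ln 2 / 39.5 = 0.01755 hr⁻¹
Fraction remaining after one interval: e^(−kτ) = e^(−0.01755 × 63.0) = 0.3310
R = 1 / (1 − 0.3310) = 1.495
Css,max = 8.24 × 1.495 ≈ 12.3 mcg/L

12.3 mcg/L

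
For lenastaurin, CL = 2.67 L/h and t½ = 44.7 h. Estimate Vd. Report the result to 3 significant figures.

k = ln 2 / t½ = ln 2 / 44.7 = 0.01551 h⁻¹
V = CL / k = 2.67 / 0.01551 ≈ 172 L

172 L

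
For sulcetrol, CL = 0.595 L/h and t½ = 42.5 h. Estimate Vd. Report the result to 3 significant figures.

36.5 L

k = ln 2 / t½ = ln 2 / 42.5 = 0.01631 h⁻¹
V = CL / k = 0.595 / 0.01631 ≈ 36.5 L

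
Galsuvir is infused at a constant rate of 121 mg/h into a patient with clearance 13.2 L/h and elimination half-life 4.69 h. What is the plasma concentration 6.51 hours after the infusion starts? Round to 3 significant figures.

Css = rate / CL = 121 / 13.2 = 9.167 µg/mL
k = ln 2 / 4.69 = 0.1478 h⁻¹
C(t) = Css (1 − e^(−kt)) = 9.167 × (1 − e^(−0.9621)) = 9.167 × 0.6179 ≈ 5.66 µg/mL

5.66 µg/mL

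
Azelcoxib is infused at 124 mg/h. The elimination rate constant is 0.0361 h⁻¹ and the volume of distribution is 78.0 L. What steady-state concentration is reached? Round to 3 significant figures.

44.0 mg/L

CL = k · V = 0.0361 × 78.0 = 2.816 L/h
Css = rate / CL = 124 / 2.816 ≈ 44.0 mg/L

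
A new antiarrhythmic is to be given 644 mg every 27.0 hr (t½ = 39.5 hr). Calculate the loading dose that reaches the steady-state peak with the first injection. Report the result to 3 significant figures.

1710 mg

k = ln 2 / 39.5 = 0.01755 hr⁻¹
Accumulation ratio R = 1 / (1 − e^(−kτ)) = 1 / (1 − e^(−0.01755×27.0)) = 1 / (1 − 0.6226) = 2.650
Loading dose = maintenance dose × R = 644 × 2.650 ≈ 1710 mg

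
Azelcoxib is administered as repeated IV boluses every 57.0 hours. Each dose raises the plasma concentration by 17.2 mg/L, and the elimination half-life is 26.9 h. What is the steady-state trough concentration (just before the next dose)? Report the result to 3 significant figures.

k = ln 2 / 26.9 = 0.02577 h⁻¹
Fraction remaining after one interval: e^(−kτ) = e^(−0.02577 × 57.0) = 0.2302
R = 1 / (1 − 0.2302) = 1.299
Css,max = 17.2 × 1.299 = 22.34 mg/L
Css,min = Css,max × e^(−kτ) = 22.34 × 0.2302 ≈ 5.14 mg/L

5.14 mg/L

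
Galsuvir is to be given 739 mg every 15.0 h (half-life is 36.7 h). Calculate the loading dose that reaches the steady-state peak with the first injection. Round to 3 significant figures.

3000 mg

k = ln 2 / 36.7 = 0.01889 h⁻¹
Accumulation ratio R = 1 / (1 − e^(−kτ)) = 1 / (1 − e^(−0.01889×15.0)) = 1 / (1 − 0.7533) = 4.053
Loading dose = maintenance dose × R = 739 × 4.053 ≈ 3000 mg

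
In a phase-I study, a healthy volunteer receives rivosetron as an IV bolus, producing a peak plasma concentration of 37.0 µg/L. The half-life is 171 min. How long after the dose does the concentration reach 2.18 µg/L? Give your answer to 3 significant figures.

k = ln 2 / 171 = 0.004053 min⁻¹
C(t) = C₀ e^(−kt)  ⇒  t = ln(C₀/C) / k
t = ln(37.0/2.18) / 0.004053 = 2.832 / 0.004053 ≈ 699 minutes

699 minutes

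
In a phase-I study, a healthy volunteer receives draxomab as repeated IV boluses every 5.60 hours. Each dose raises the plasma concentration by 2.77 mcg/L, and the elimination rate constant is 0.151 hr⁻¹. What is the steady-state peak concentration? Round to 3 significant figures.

4.85 mcg/L

Fraction remaining after one interval: e^(−kτ) = e^(−0.1510 × 5.60) = 0.4293
R = 1 / (1 − 0.4293) = 1.752
Css,max = 2.77 × 1.752 ≈ 4.85 mcg/L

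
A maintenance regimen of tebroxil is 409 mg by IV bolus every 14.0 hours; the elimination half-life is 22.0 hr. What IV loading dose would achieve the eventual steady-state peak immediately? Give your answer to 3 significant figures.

1150 mg

k = ln 2 / 22.0 = 0.03151 hr⁻¹
Accumulation ratio R = 1 / (1 − e^(−kτ)) = 1 / (1 − e^(−0.03151×14.0)) = 1 / (1 − 0.6433) = 2.804
Loading dose = maintenance dose × R = 409 × 2.804 ≈ 1150 mg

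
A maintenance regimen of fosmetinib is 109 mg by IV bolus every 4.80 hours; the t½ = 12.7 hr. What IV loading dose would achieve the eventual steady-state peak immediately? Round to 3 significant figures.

473 mg

k = ln 2 / 12.7 = 0.05458 hr⁻¹
Accumulation ratio R = 1 / (1 − e^(−kτ)) = 1 / (1 − e^(−0.05458×4.80)) = 1 / (1 − 0.7695) = 4.339
Loading dose = maintenance dose × R = 109 × 4.339 ≈ 473 mg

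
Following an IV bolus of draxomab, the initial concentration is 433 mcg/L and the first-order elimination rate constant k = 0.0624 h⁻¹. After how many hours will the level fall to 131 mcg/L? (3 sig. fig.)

19.2 hours

C(t) = C₀ e^(−kt)  ⇒  t = ln(C₀/C) / k
t = ln(433/131) / 0.06240 = 1.196 / 0.06240 ≈ 19.2 hours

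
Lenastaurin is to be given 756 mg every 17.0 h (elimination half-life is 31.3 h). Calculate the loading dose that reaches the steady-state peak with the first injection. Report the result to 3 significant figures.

2410 mg

k = ln 2 / 31.3 = 0.02215 h⁻¹
Accumulation ratio R = 1 / (1 − e^(−kτ)) = 1 / (1 − e^(−0.02215×17.0)) = 1 / (1 − 0.6863) = 3.188
Loading dose = maintenance dose × R = 756 × 3.188 ≈ 2410 mg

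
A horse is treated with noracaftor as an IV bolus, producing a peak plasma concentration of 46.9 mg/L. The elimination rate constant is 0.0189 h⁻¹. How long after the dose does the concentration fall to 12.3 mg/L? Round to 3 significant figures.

C(t) = C₀ e^(−kt)  ⇒  t = ln(C₀/C) / k
t = ln(46.9/12.3) / 0.01890 = 1.338 / 0.01890 ≈ 70.8 hours

70.8 hours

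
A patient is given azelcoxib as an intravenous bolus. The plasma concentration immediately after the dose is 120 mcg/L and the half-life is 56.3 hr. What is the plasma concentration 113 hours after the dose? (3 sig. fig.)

29.9 mcg/L

k = ln 2 / 56.3 = 0.01231 hr⁻¹
C(t) = C₀ e^(−kt) = 120 × e^(−0.01231 × 113) = 120 × e^(−1.391) = 120 × 0.2488 ≈ 29.9 mcg/L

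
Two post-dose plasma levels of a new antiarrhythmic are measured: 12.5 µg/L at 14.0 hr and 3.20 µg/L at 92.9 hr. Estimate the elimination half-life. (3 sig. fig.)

k = ln(C₁/C₂) / (t₂ − t₁) = ln(12.5/3.20) / (92.9 − 14.0)
  = 1.363 / 78.90 = 0.01727 hr⁻¹
t½ = ln 2 / k = ln 2 / 0.01727 ≈ 40.1 hours

40.1 hours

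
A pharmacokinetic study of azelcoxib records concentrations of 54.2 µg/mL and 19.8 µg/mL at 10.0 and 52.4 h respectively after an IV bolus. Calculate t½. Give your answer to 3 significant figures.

29.2 hours

k = ln(C₁/C₂) / (t₂ − t₁) = ln(54.2/19.8) / (52.4 − 10.0)
  = 1.007 / 42.40 = 0.02375 h⁻¹
t½ = ln 2 / k = ln 2 / 0.02375 ≈ 29.2 hours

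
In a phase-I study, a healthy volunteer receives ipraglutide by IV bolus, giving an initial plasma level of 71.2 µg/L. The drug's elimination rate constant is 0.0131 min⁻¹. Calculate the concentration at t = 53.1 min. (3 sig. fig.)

35.5 µg/L

C(t) = C₀ e^(−kt) = 71.2 × e^(−0.01310 × 53.1) = 71.2 × e^(−0.6956) = 71.2 × 0.4988 ≈ 35.5 µg/L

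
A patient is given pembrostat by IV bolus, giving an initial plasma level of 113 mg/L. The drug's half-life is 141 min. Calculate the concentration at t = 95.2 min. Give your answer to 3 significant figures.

k = ln 2 / 141 = 0.004916 min⁻¹
95.2 min is 0.6752 half-lives, so C = 113 × (1/2)^0.6752 = 113 × 0.6263 ≈ 70.8 mg/L

70.8 mg/L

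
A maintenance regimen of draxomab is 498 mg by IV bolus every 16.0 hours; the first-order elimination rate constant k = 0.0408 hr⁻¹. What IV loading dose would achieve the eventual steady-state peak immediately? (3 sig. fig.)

1040 mg

Accumulation ratio R = 1 / (1 − e^(−kτ)) = 1 / (1 − e^(−0.04080×16.0)) = 1 / (1 − 0.5206) = 2.086
Loading dose = maintenance dose × R = 498 × 2.086 ≈ 1040 mg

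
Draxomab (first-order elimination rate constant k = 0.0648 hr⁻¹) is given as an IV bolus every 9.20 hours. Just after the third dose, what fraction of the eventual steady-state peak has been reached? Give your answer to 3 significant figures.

0.833

f_n = 1 − e^(−nkτ) = 1 − e^(−3 × 0.06480 × 9.20) = 1 − e^(−1.788) = 1 − 0.1672 ≈ 0.833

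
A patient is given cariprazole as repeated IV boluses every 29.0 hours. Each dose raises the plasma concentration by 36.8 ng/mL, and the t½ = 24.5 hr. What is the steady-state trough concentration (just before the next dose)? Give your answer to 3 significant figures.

k = ln 2 / 24.5 = 0.02829 hr⁻¹
Fraction remaining after one interval: e^(−kτ) = e^(−0.02829 × 29.0) = 0.4402
R = 1 / (1 − 0.4402) = 1.786
Css,max = 36.8 × 1.786 = 65.74 ng/mL
Css,min = Css,max × e^(−kτ) = 65.74 × 0.4402 ≈ 28.9 ng/mL

28.9 ng/mL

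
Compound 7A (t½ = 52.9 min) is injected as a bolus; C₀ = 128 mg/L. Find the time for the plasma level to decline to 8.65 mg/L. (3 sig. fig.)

206 minutes

k = ln 2 / 52.9 = 0.01310 min⁻¹
C(t) = C₀ e^(−kt)  ⇒  t = ln(C₀/C) / k
t = ln(128/8.65) / 0.01310 = 2.694 / 0.01310 ≈ 206 minutes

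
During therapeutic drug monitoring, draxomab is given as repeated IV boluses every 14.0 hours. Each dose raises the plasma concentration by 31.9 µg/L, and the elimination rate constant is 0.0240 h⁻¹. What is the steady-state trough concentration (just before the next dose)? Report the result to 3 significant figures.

79.9 µg/L

Fraction remaining after one interval: e^(−kτ) = e^(−0.02400 × 14.0) = 0.7146
R = 1 / (1 − 0.7146) = 3.504
Css,max = 31.9 × 3.504 = 111.8 µg/L
Css,min = Css,max × e^(−kτ) = 111.8 × 0.7146 ≈ 79.9 µg/L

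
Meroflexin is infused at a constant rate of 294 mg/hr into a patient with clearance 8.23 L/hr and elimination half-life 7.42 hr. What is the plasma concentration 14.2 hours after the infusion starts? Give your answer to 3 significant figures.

26.2 µg/mL

Css = rate / CL = 294 / 8.23 = 35.72 µg/mL
k = ln 2 / 7.42 = 0.09342 hr⁻¹
C(t) = Css (1 − e^(−kt)) = 35.72 × (1 − e^(−1.327)) = 35.72 × 0.7346 ≈ 26.2 µg/mL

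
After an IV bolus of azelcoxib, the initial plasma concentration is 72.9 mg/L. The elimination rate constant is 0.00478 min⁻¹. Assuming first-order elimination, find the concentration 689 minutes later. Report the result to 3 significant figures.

C(t) = C₀ e^(−kt) = 72.9 × e^(−0.004780 × 689) = 72.9 × e^(−3.293) = 72.9 × 0.03713 ≈ 2.71 mg/L

2.71 mg/L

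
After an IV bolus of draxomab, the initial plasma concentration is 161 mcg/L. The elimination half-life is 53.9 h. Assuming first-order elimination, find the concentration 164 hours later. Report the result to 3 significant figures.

k = ln 2 / 53.9 = 0.01286 h⁻¹
C(t) = C₀ e^(−kt) = 161 × e^(−0.01286 × 164) = 161 × e^(−2.109) = 161 × 0.1214 ≈ 19.5 mcg/L

19.5 mcg/L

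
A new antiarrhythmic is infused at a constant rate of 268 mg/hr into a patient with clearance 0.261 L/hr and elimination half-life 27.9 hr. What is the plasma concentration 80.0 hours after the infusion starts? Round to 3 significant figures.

Css = rate / CL = 268 / 0.261 = 1027 µg/mL
k = ln 2 / 27.9 = 0.02484 hr⁻¹
C(t) = Css (1 − e^(−kt)) = 1027 × (1 − e^(−1.988)) = 1027 × 0.8630 ≈ 886 µg/mL

886 µg/mL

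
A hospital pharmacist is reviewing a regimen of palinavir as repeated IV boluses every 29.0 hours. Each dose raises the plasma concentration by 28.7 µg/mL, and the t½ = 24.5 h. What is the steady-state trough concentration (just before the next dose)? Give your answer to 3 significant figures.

22.6 µg/mL

k = ln 2 / 24.5 = 0.02829 h⁻¹
Fraction remaining after one interval: e^(−kτ) = e^(−0.02829 × 29.0) = 0.4402
R = 1 / (1 − 0.4402) = 1.786
Css,max = 28.7 × 1.786 = 51.27 µg/mL
Css,min = Css,max × e^(−kτ) = 51.27 × 0.4402 ≈ 22.6 µg/mL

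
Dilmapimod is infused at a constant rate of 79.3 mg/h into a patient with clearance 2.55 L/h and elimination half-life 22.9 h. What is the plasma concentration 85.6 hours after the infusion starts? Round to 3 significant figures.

28.8 µg/mL

Css = rate / CL = 79.3 / 2.55 = 31.10 µg/mL
k = ln 2 / 22.9 = 0.03027 h⁻¹
C(t) = Css (1 − e^(−kt)) = 31.10 × (1 − e^(−2.591)) = 31.10 × 0.9251 ≈ 28.8 µg/mL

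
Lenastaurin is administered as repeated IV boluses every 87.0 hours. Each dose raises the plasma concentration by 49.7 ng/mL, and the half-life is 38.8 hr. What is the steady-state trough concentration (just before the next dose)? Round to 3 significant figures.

13.3 ng/mL

k = ln 2 / 38.8 = 0.01786 hr⁻¹
Fraction remaining after one interval: e^(−kτ) = e^(−0.01786 × 87.0) = 0.2114
R = 1 / (1 − 0.2114) = 1.268
Css,max = 49.7 × 1.268 = 63.02 ng/mL
Css,min = Css,max × e^(−kτ) = 63.02 × 0.2114 ≈ 13.3 ng/mL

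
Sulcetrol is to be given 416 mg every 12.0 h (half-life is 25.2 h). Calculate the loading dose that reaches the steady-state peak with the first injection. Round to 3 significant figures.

1480 mg

k = ln 2 / 25.2 = 0.02751 h⁻¹
Accumulation ratio R = 1 / (1 − e^(−kτ)) = 1 / (1 − e^(−0.02751×12.0)) = 1 / (1 − 0.7189) = 3.557
Loading dose = maintenance dose × R = 416 × 3.557 ≈ 1480 mg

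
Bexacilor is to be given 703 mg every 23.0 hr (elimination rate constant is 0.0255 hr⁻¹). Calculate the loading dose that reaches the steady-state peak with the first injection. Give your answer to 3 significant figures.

Accumulation ratio R = 1 / (1 − e^(−kτ)) = 1 / (1 − e^(−0.02550×23.0)) = 1 / (1 − 0.5563) = 2.254
Loading dose = maintenance dose × R = 703 × 2.254 ≈ 1580 mg

1580 mg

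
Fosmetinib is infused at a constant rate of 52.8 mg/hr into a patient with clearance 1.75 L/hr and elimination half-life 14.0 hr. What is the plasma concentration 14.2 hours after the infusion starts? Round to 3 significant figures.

Css = rate / CL = 52.8 / 1.75 = 30.17 µg/mL
k = ln 2 / 14.0 = 0.04951 hr⁻¹
C(t) = Css (1 − e^(−kt)) = 30.17 × (1 − e^(−0.7030)) = 30.17 × 0.5049 ≈ 15.2 µg/mL

15.2 µg/mL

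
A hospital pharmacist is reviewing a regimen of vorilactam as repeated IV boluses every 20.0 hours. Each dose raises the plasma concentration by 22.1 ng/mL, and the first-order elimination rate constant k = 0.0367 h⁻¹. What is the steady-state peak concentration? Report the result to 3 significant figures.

Fraction remaining after one interval: e^(−kτ) = e^(−0.03670 × 20.0) = 0.4800
R = 1 / (1 − 0.4800) = 1.923
Css,max = 22.1 × 1.923 ≈ 42.5 ng/mL

42.5 ng/mL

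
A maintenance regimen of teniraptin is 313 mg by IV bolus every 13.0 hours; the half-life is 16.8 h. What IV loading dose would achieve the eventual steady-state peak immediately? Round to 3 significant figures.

754 mg

k = ln 2 / 16.8 = 0.04126 h⁻¹
Accumulation ratio R = 1 / (1 − e^(−kτ)) = 1 / (1 − e^(−0.04126×13.0)) = 1 / (1 − 0.5849) = 2.409
Loading dose = maintenance dose × R = 313 × 2.409 ≈ 754 mg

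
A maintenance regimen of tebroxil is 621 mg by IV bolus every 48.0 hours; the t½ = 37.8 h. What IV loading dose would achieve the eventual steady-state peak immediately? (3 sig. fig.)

1060 mg

k = ln 2 / 37.8 = 0.01834 h⁻¹
Accumulation ratio R = 1 / (1 − e^(−kτ)) = 1 / (1 − e^(−0.01834×48.0)) = 1 / (1 − 0.4147) = 1.709
Loading dose = maintenance dose × R = 621 × 1.709 ≈ 1060 mg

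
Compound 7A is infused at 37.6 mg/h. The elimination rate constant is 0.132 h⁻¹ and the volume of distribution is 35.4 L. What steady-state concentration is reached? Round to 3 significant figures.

8.05 µg/mL

CL = k · V = 0.132 × 35.4 = 4.673 L/h
Css = rate / CL = 37.6 / 4.673 ≈ 8.05 µg/mL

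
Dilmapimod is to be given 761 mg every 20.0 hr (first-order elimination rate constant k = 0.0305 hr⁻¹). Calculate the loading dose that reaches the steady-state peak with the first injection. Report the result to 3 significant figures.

Accumulation ratio R = 1 / (1 − e^(−kτ)) = 1 / (1 − e^(−0.03050×20.0)) = 1 / (1 − 0.5434) = 2.190
Loading dose = maintenance dose × R = 761 × 2.190 ≈ 1670 mg

1670 mg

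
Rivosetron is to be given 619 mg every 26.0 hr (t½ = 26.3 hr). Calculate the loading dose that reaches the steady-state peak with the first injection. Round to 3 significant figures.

k = ln 2 / 26.3 = 0.02636 hr⁻¹
Accumulation ratio R = 1 / (1 − e^(−kτ)) = 1 / (1 − e^(−0.02636×26.0)) = 1 / (1 − 0.5040) = 2.016
Loading dose = maintenance dose × R = 619 × 2.016 ≈ 1250 mg

1250 mg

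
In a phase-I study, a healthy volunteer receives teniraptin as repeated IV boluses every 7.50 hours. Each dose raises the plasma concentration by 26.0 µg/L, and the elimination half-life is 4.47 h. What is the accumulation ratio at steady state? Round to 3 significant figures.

k = ln 2 / 4.47 = 0.1551 h⁻¹
Fraction remaining after one interval: e^(−kτ) = e^(−0.1551 × 7.50) = 0.3125
R = 1 / (1 − 0.3125) = 1 / 0.6875 ≈ 1.45

1.45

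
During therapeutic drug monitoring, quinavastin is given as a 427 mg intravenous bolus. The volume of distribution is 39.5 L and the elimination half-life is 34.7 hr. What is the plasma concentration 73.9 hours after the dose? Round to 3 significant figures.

C₀ = dose / V = 427 / 39.5 = 10.81 µg/mL
k = ln 2 / 34.7 = 0.01998 hr⁻¹
C(t) = C₀ e^(−kt) = 10.81 × e^(−0.01998 × 73.9) = 10.81 × e^(−1.476) = 10.81 × 0.2285 ≈ 2.47 µg/mL

2.47 µg/mL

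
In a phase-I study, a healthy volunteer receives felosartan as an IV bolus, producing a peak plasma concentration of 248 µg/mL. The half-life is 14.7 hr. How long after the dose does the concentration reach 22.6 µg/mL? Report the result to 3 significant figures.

k = ln 2 / 14.7 = 0.04715 hr⁻¹
C(t) = C₀ e^(−kt)  ⇒  t = ln(C₀/C) / k
t = ln(248/22.6) / 0.04715 = 2.395 / 0.04715 ≈ 50.8 hours

50.8 hours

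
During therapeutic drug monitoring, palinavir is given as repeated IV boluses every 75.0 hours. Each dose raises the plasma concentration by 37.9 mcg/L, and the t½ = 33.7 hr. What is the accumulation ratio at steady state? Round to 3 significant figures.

k = ln 2 / 33.7 = 0.02057 hr⁻¹
Fraction remaining after one interval: e^(−kτ) = e^(−0.02057 × 75.0) = 0.2138
R = 1 / (1 − 0.2138) = 1 / 0.7862 ≈ 1.27

1.27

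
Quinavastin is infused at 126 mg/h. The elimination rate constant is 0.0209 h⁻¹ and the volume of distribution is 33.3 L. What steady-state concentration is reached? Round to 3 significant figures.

181 µg/mL

CL = k · V = 0.0209 × 33.3 = 0.6960 L/h
Css = rate / CL = 126 / 0.6960 ≈ 181 µg/mL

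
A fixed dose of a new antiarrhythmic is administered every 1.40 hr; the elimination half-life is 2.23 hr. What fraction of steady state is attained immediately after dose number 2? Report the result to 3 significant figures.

k = ln 2 / 2.23 = 0.3108 hr⁻¹
f_n = 1 − e^(−nkτ) = 1 − e^(−2 × 0.3108 × 1.40) = 1 − e^(−0.8703) = 1 − 0.4188 ≈ 0.581

0.581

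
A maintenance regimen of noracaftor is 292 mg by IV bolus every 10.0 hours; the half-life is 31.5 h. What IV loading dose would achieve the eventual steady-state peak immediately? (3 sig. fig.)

1480 mg

k = ln 2 / 31.5 = 0.02200 h⁻¹
Accumulation ratio R = 1 / (1 − e^(−kτ)) = 1 / (1 − e^(−0.02200×10.0)) = 1 / (1 − 0.8025) = 5.063
Loading dose = maintenance dose × R = 292 × 5.063 ≈ 1480 mg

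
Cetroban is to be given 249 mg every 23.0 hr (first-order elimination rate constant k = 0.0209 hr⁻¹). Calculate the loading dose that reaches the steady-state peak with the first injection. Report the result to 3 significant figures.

Accumulation ratio R = 1 / (1 − e^(−kτ)) = 1 / (1 − e^(−0.02090×23.0)) = 1 / (1 − 0.6184) = 2.620
Loading dose = maintenance dose × R = 249 × 2.620 ≈ 652 mg

652 mg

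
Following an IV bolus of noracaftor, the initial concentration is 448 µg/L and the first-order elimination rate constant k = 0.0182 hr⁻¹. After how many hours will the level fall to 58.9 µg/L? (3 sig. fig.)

C(t) = C₀ e^(−kt)  ⇒  t = ln(C₀/C) / k
t = ln(448/58.9) / 0.01820 = 2.029 / 0.01820 ≈ 111 hours

111 hours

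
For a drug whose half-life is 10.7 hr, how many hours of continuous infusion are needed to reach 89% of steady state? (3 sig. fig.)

k = ln 2 / 10.7 = 0.06478 hr⁻¹
f = 1 − e^(−kt)  ⇒  t = −ln(1 − f) / k
t = −ln(1 − 0.89) / 0.06478 = 2.207 / 0.06478 ≈ 34.1 hours

34.1 hours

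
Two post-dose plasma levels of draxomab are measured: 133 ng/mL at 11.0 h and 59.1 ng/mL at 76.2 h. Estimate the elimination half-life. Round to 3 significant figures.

k = ln(C₁/C₂) / (t₂ − t₁) = ln(133/59.1) / (76.2 − 11.0)
  = 0.8111 / 65.20 = 0.01244 h⁻¹
t½ = ln 2 / k = ln 2 / 0.01244 ≈ 55.7 hours

55.7 hours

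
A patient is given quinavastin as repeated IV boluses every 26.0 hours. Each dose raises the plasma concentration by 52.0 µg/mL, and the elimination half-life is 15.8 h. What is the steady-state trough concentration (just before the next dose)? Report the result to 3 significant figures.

k = ln 2 / 15.8 = 0.04387 h⁻¹
Fraction remaining after one interval: e^(−kτ) = e^(−0.04387 × 26.0) = 0.3196
R = 1 / (1 − 0.3196) = 1.470
Css,max = 52.0 × 1.470 = 76.43 µg/mL
Css,min = Css,max × e^(−kτ) = 76.43 × 0.3196 ≈ 24.4 µg/mL

24.4 µg/mL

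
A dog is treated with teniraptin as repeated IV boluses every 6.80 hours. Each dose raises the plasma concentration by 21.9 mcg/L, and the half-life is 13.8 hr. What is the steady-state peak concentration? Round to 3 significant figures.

k = ln 2 / 13.8 = 0.05023 hr⁻¹
Fraction remaining after one interval: e^(−kτ) = e^(−0.05023 × 6.80) = 0.7107
R = 1 / (1 − 0.7107) = 3.456
Css,max = 21.9 × 3.456 ≈ 75.7 mcg/L

75.7 mcg/L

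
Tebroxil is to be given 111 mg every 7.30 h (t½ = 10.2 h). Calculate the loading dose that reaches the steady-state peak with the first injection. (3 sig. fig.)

284 mg

k = ln 2 / 10.2 = 0.06796 h⁻¹
Accumulation ratio R = 1 / (1 − e^(−kτ)) = 1 / (1 − e^(−0.06796×7.30)) = 1 / (1 − 0.6089) = 2.557
Loading dose = maintenance dose × R = 111 × 2.557 ≈ 284 mg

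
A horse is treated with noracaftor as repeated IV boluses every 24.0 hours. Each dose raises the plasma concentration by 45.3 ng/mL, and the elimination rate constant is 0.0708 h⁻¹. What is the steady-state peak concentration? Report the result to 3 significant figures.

55.4 ng/mL

Fraction remaining after one interval: e^(−kτ) = e^(−0.07080 × 24.0) = 0.1828
R = 1 / (1 − 0.1828) = 1.224
Css,max = 45.3 × 1.224 ≈ 55.4 ng/mL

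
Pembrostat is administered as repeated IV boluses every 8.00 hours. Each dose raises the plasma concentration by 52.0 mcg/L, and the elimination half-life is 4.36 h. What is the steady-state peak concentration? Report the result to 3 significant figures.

72.3 mcg/L

k = ln 2 / 4.36 = 0.1590 h⁻¹
Fraction remaining after one interval: e^(−kτ) = e^(−0.1590 × 8.00) = 0.2803
R = 1 / (1 − 0.2803) = 1.390
Css,max = 52.0 × 1.390 ≈ 72.3 mcg/L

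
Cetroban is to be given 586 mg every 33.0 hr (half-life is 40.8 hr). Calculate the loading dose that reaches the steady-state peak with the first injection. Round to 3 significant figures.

k = ln 2 / 40.8 = 0.01699 hr⁻¹
Accumulation ratio R = 1 / (1 − e^(−kτ)) = 1 / (1 − e^(−0.01699×33.0)) = 1 / (1 − 0.5708) = 2.330
Loading dose = maintenance dose × R = 586 × 2.330 ≈ 1370 mg

1370 mg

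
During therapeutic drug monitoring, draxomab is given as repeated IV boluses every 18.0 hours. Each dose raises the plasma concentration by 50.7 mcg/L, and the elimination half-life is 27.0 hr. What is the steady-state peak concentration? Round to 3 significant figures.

k = ln 2 / 27.0 = 0.02567 hr⁻¹
Fraction remaining after one interval: e^(−kτ) = e^(−0.02567 × 18.0) = 0.6300
R = 1 / (1 − 0.6300) = 2.702
Css,max = 50.7 × 2.702 ≈ 137 mcg/L

137 mcg/L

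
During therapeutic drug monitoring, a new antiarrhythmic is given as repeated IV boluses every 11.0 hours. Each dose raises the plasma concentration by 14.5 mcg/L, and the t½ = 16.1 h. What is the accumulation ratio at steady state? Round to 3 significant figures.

2.65

k = ln 2 / 16.1 = 0.04305 h⁻¹
Fraction remaining after one interval: e^(−kτ) = e^(−0.04305 × 11.0) = 0.6228
R = 1 / (1 − 0.6228) = 1 / 0.3772 ≈ 2.65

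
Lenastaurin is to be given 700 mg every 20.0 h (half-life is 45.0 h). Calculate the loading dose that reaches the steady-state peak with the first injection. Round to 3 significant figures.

k = ln 2 / 45.0 = 0.01540 h⁻¹
Accumulation ratio R = 1 / (1 − e^(−kτ)) = 1 / (1 − e^(−0.01540×20.0)) = 1 / (1 − 0.7349) = 3.772
Loading dose = maintenance dose × R = 700 × 3.772 ≈ 2640 mg

2640 mg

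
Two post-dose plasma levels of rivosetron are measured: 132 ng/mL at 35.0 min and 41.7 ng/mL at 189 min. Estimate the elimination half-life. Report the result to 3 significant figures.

92.6 minutes

k = ln(C₁/C₂) / (t₂ − t₁) = ln(132/41.7) / (189 − 35.0)
  = 1.152 / 154.0 = 0.007482 min⁻¹
t½ = ln 2 / k = ln 2 / 0.007482 ≈ 92.6 minutes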